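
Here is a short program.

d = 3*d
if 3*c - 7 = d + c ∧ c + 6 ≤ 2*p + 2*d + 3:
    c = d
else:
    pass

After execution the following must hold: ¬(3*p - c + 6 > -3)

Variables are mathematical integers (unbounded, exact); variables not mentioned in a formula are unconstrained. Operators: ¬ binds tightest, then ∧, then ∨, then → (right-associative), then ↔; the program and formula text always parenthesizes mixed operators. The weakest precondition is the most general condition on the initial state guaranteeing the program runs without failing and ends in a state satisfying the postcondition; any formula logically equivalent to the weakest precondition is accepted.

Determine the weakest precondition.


Working backward. After the program, the postcondition ¬(3*p - c + 6 > -3) must hold; in canonical form it is ¬(3*p > c - 9).
Then branch requires ¬(3*p > d - 9); else branch requires ¬(3*p > c - 9).
Before the if: ((2*c = d + 7 ∧ c ≤ 2*d + 2*p - 3) → (¬(3*p > d - 9))) ∧ ((¬(2*c = d + 7 ∧ c ≤ 2*d + 2*p - 3)) → (¬(3*p > c - 9)))
Before d := 3*d: ((2*c = 3*d + 7 ∧ c ≤ 6*d + 2*p - 3) → (¬(3*p > 3*d - 9))) ∧ ((¬(2*c = 3*d + 7 ∧ c ≤ 6*d + 2*p - 3)) → (¬(3*p > c - 9)))
Answer: WP = ((2*c = 3*d + 7 ∧ c ≤ 6*d + 2*p - 3) → (¬(3*p > 3*d - 9))) ∧ ((¬(2*c = 3*d + 7 ∧ c ≤ 6*d + 2*p - 3)) → (¬(3*p > c - 9)))


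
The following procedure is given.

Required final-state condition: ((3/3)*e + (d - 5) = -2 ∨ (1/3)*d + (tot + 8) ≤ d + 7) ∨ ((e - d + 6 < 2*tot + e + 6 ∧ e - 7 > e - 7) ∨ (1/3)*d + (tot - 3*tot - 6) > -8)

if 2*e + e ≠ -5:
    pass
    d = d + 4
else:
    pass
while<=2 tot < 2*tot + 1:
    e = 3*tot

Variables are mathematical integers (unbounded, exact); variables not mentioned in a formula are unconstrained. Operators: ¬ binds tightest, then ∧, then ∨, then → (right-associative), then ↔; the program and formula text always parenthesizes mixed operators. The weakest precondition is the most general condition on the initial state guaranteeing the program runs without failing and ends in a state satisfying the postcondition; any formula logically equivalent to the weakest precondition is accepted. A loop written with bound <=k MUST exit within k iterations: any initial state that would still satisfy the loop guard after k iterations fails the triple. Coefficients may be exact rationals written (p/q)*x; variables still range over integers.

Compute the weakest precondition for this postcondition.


Working backward. After the program, the postcondition ((3/3)*e + (d - 5) = -2 ∨ (1/3)*d + (tot + 8) ≤ d + 7) ∨ ((e - d + 6 < 2*tot + e + 6 ∧ e - 7 > e - 7) ∨ (1/3)*d + (tot - 3*tot - 6) > -8) must hold; in canonical form it is d + e = 3 ∨ tot ≤ (2/3)*d - 1 ∨ (1/3)*d > 2*tot - 2.
Before the loop (bound <=2), unroll the exhaustion recursion (WP_0 = exit-now case; WP_j = one more guarded iteration, up to j = 2):
  WP_0: (¬(tot > -1)) ∧ (d + e = 3 ∨ tot ≤ (2/3)*d - 1 ∨ (1/3)*d > 2*tot - 2)
  WP_1: (tot > -1 → ((¬(tot > -1)) ∧ (d + 3*tot = 3 ∨ tot ≤ (2/3)*d - 1 ∨ (1/3)*d > 2*tot - 2))) ∧ ((¬(tot > -1)) → (d + e = 3 ∨ tot ≤ (2/3)*d - 1 ∨ (1/3)*d > 2*tot - 2))
  WP_2: (tot > -1 → ((tot > -1 → ((¬(tot > -1)) ∧ (d + 3*tot = 3 ∨ tot ≤ (2/3)*d - 1 ∨ (1/3)*d > 2*tot - 2))) ∧ ((¬(tot > -1)) → (d + 3*tot = 3 ∨ tot ≤ (2/3)*d - 1 ∨ (1/3)*d > 2*tot - 2)))) ∧ ((¬(tot > -1)) → (d + e = 3 ∨ tot ≤ (2/3)*d - 1 ∨ (1/3)*d > 2*tot - 2))
So before the loop: (tot > -1 → ((tot > -1 → ((¬(tot > -1)) ∧ (d + 3*tot = 3 ∨ tot ≤ (2/3)*d - 1 ∨ (1/3)*d > 2*tot - 2))) ∧ ((¬(tot > -1)) → (d + 3*tot = 3 ∨ tot ≤ (2/3)*d - 1 ∨ (1/3)*d > 2*tot - 2)))) ∧ ((¬(tot > -1)) → (d + e = 3 ∨ tot ≤ (2/3)*d - 1 ∨ (1/3)*d > 2*tot - 2))
Then branch requires (tot > -1 → ((tot > -1 → ((¬(tot > -1)) ∧ (d + 3*tot = -1 ∨ tot ≤ (2/3)*d + 5/3 ∨ (1/3)*d > 2*tot - 10/3))) ∧ ((¬(tot > -1)) → (d + 3*tot = -1 ∨ tot ≤ (2/3)*d + 5/3 ∨ (1/3)*d > 2*tot - 10/3)))) ∧ ((¬(tot > -1)) → (d + e = -1 ∨ tot ≤ (2/3)*d + 5/3 ∨ (1/3)*d > 2*tot - 10/3)); else branch requires (tot > -1 → ((tot > -1 → ((¬(tot > -1)) ∧ (d + 3*tot = 3 ∨ tot ≤ (2/3)*d - 1 ∨ (1/3)*d > 2*tot - 2))) ∧ ((¬(tot > -1)) → (d + 3*tot = 3 ∨ tot ≤ (2/3)*d - 1 ∨ (1/3)*d > 2*tot - 2)))) ∧ ((¬(tot > -1)) → (d + e = 3 ∨ tot ≤ (2/3)*d - 1 ∨ (1/3)*d > 2*tot - 2)).
Before the if: (3*e ≠ -5 → ((tot > -1 → ((tot > -1 → ((¬(tot > -1)) ∧ (d + 3*tot = -1 ∨ tot ≤ (2/3)*d + 5/3 ∨ (1/3)*d > 2*tot - 10/3))) ∧ ((¬(tot > -1)) → (d + 3*tot = -1 ∨ tot ≤ (2/3)*d + 5/3 ∨ (1/3)*d > 2*tot - 10/3)))) ∧ ((¬(tot > -1)) → (d + e = -1 ∨ tot ≤ (2/3)*d + 5/3 ∨ (1/3)*d > 2*tot - 10/3)))) ∧ ((¬(3*e ≠ -5)) → ((tot > -1 → ((tot > -1 → ((¬(tot > -1)) ∧ (d + 3*tot = 3 ∨ tot ≤ (2/3)*d - 1 ∨ (1/3)*d > 2*tot - 2))) ∧ ((¬(tot > -1)) → (d + 3*tot = 3 ∨ tot ≤ (2/3)*d - 1 ∨ (1/3)*d > 2*tot - 2)))) ∧ ((¬(tot > -1)) → (d + e = 3 ∨ tot ≤ (2/3)*d - 1 ∨ (1/3)*d > 2*tot - 2))))
Answer: WP = (3*e ≠ -5 → ((tot > -1 → ((tot > -1 → ((¬(tot > -1)) ∧ (d + 3*tot = -1 ∨ tot ≤ (2/3)*d + 5/3 ∨ (1/3)*d > 2*tot - 10/3))) ∧ ((¬(tot > -1)) → (d + 3*tot = -1 ∨ tot ≤ (2/3)*d + 5/3 ∨ (1/3)*d > 2*tot - 10/3)))) ∧ ((¬(tot > -1)) → (d + e = -1 ∨ tot ≤ (2/3)*d + 5/3 ∨ (1/3)*d > 2*tot - 10/3)))) ∧ ((¬(3*e ≠ -5)) → ((tot > -1 → ((tot > -1 → ((¬(tot > -1)) ∧ (d + 3*tot = 3 ∨ tot ≤ (2/3)*d - 1 ∨ (1/3)*d > 2*tot - 2))) ∧ ((¬(tot > -1)) → (d + 3*tot = 3 ∨ tot ≤ (2/3)*d - 1 ∨ (1/3)*d > 2*tot - 2)))) ∧ ((¬(tot > -1)) → (d + e = 3 ∨ tot ≤ (2/3)*d - 1 ∨ (1/3)*d > 2*tot - 2))))


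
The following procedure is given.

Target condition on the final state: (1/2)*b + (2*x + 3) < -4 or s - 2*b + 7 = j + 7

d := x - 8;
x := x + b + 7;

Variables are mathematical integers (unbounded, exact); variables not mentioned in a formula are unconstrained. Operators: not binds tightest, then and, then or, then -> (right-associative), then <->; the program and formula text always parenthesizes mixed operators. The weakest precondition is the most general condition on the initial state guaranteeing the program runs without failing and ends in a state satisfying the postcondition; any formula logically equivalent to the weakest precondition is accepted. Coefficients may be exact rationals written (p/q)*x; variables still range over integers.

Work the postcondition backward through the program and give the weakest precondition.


Working backward. After the program, the postcondition (1/2)*b + (2*x + 3) < -4 or s - 2*b + 7 = j + 7 must hold; in canonical form it is (1/2)*b + 2*x < -7 or s = 2*b + j.
Before x := x + b + 7: (5/2)*b + 2*x < -21 or s = 2*b + j
Before d := x - 8: (5/2)*b + 2*x < -21 or s = 2*b + j
Answer: WP = (5/2)*b + 2*x < -21 or s = 2*b + j


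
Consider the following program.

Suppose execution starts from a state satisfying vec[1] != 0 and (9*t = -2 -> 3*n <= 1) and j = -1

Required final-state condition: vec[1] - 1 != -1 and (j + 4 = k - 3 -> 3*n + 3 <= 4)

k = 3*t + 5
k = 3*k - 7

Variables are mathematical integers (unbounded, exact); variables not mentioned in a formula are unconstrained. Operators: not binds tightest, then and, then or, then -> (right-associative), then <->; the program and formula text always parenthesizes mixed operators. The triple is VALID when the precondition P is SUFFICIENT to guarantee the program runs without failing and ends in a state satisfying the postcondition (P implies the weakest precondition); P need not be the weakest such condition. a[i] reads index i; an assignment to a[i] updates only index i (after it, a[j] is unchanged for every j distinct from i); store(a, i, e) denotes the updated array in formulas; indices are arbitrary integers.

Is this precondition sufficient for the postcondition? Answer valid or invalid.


Working backward. After the program, the postcondition vec[1] - 1 != -1 and (j + 4 = k - 3 -> 3*n + 3 <= 4) must hold; in canonical form it is vec[1] != 0 and (j = k - 7 -> 3*n <= 1).
Before k := 3*k - 7: vec[1] != 0 and (j = 3*k - 14 -> 3*n <= 1)
Before k := 3*t + 5: vec[1] != 0 and (j = 9*t + 1 -> 3*n <= 1)
The weakest precondition is vec[1] != 0 and (j = 9*t + 1 -> 3*n <= 1).
Check whether vec[1] != 0 and (9*t = -2 -> 3*n <= 1) and j = -1 implies it.
Every state satisfying the precondition satisfies the weakest precondition: the implication holds.
Answer: valid


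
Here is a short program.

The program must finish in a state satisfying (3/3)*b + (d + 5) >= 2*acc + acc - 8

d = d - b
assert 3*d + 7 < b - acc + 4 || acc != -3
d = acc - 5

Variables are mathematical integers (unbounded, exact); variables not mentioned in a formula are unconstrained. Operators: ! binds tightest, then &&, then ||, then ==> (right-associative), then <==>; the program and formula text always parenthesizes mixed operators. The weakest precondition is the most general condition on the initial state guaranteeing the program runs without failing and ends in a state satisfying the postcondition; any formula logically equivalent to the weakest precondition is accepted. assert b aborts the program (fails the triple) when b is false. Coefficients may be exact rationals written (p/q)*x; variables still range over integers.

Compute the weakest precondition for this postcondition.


Working backward. After the program, the postcondition (3/3)*b + (d + 5) >= 2*acc + acc - 8 must hold; in canonical form it is b + d >= 3*acc - 13.
Before d := acc - 5: b >= 2*acc - 8
Before assert 3*d + 7 < b - acc + 4 || acc != -3: (acc + 3*d < b - 3 || acc != -3) && b >= 2*acc - 8
Before d := d - b: (acc + 3*d < 4*b - 3 || acc != -3) && b >= 2*acc - 8
Answer: WP = (acc + 3*d < 4*b - 3 || acc != -3) && b >= 2*acc - 8


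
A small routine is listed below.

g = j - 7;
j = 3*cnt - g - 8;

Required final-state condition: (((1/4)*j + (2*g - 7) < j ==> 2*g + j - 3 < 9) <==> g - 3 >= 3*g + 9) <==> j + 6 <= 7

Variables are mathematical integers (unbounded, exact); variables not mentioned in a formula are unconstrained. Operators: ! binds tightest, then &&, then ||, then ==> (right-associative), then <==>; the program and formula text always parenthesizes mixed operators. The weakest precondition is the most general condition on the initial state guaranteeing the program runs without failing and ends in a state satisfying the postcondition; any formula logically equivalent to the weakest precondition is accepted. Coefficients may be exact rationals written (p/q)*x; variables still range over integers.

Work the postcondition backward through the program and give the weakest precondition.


Working backward. After the program, the postcondition (((1/4)*j + (2*g - 7) < j ==> 2*g + j - 3 < 9) <==> g - 3 >= 3*g + 9) <==> j + 6 <= 7 must hold; in canonical form it is ((2*g < (3/4)*j + 7 ==> 2*g + j < 12) <==> 2*g <= -12) <==> j <= 1.
Before j := 3*cnt - g - 8: (((11/4)*g < (9/4)*cnt + 1 ==> 3*cnt + g < 20) <==> 2*g <= -12) <==> 3*cnt <= g + 9
Before g := j - 7: (((11/4)*j < (9/4)*cnt + 81/4 ==> 3*cnt + j < 27) <==> 2*j <= 2) <==> 3*cnt <= j + 2
Answer: WP = (((11/4)*j < (9/4)*cnt + 81/4 ==> 3*cnt + j < 27) <==> 2*j <= 2) <==> 3*cnt <= j + 2


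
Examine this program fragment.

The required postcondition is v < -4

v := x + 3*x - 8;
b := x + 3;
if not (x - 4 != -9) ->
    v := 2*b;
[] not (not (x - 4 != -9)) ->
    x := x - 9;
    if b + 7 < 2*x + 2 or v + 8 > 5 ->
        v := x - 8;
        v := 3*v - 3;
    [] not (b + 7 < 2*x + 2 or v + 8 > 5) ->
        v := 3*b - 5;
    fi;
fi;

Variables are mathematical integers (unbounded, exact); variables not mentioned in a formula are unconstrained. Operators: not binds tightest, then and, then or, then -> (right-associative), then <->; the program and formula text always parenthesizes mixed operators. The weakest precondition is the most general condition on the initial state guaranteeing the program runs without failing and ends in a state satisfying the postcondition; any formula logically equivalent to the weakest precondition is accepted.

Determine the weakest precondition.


Working backward. After the program, v < -4 must hold.
Then branch requires 2*b < -4; else branch requires ((b < 2*x - 23 or v > -3) -> 3*x < 50) and ((not (b < 2*x - 23 or v > -3)) -> 3*b < 1).
Before the if: ((not (x != -5)) -> 2*b < -4) and (x != -5 -> (((b < 2*x - 23 or v > -3) -> 3*x < 50) and ((not (b < 2*x - 23 or v > -3)) -> 3*b < 1)))
Before b := x + 3: ((not (x != -5)) -> 2*x < -10) and (x != -5 -> (((x > 26 or v > -3) -> 3*x < 50) and ((not (x > 26 or v > -3)) -> 3*x < -8)))
Before v := x + 3*x - 8: ((not (x != -5)) -> 2*x < -10) and (x != -5 -> (((x > 26 or 4*x > 5) -> 3*x < 50) and ((not (x > 26 or 4*x > 5)) -> 3*x < -8)))
Answer: WP = ((not (x != -5)) -> 2*x < -10) and (x != -5 -> (((x > 26 or 4*x > 5) -> 3*x < 50) and ((not (x > 26 or 4*x > 5)) -> 3*x < -8)))


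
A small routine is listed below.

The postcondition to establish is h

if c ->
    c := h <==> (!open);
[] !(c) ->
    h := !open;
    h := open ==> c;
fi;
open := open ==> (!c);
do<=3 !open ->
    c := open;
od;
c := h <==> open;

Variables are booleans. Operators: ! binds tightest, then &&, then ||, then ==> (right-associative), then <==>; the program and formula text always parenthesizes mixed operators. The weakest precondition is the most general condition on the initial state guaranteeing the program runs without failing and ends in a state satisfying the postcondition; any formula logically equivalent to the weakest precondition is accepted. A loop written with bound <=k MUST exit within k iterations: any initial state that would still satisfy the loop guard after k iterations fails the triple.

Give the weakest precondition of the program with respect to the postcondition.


Working backward. After the program, h must hold.
Before c := h <==> open: h
Before the loop (bound <=3), unroll the exhaustion recursion (WP_0 = exit-now case; WP_j = one more guarded iteration, up to j = 3):
  WP_0: open && h
  WP_1: ((!open) ==> (open && h)) && (open ==> h)
  WP_2: ((!open) ==> (((!open) ==> (open && h)) && (open ==> h))) && (open ==> h)
  WP_3: ((!open) ==> (((!open) ==> (((!open) ==> (open && h)) && (open ==> h))) && (open ==> h))) && (open ==> h)
So before the loop: ((!open) ==> (((!open) ==> (((!open) ==> (open && h)) && (open ==> h))) && (open ==> h))) && (open ==> h)
Before open := open ==> (!c): ((!(open ==> (!c))) ==> (((!(open ==> (!c))) ==> (((!(open ==> (!c))) ==> ((open ==> (!c)) && h)) && ((open ==> (!c)) ==> h))) && ((open ==> (!c)) ==> h))) && ((open ==> (!c)) ==> h)
Then branch requires ((!(open ==> (!(h <==> (!open))))) ==> (((!(open ==> (!(h <==> (!open))))) ==> (((!(open ==> (!(h <==> (!open))))) ==> ((open ==> (!(h <==> (!open)))) && h)) && ((open ==> (!(h <==> (!open)))) ==> h))) && ((open ==> (!(h <==> (!open)))) ==> h))) && ((open ==> (!(h <==> (!open)))) ==> h); else branch requires ((!(open ==> (!c))) ==> (((!(open ==> (!c))) ==> (((!(open ==> (!c))) ==> ((open ==> (!c)) && (open ==> c))) && ((open ==> (!c)) ==> (open ==> c)))) && ((open ==> (!c)) ==> (open ==> c)))) && ((open ==> (!c)) ==> (open ==> c)).
Before the if: (c ==> (((!(open ==> (!(h <==> (!open))))) ==> (((!(open ==> (!(h <==> (!open))))) ==> (((!(open ==> (!(h <==> (!open))))) ==> ((open ==> (!(h <==> (!open)))) && h)) && ((open ==> (!(h <==> (!open)))) ==> h))) && ((open ==> (!(h <==> (!open)))) ==> h))) && ((open ==> (!(h <==> (!open)))) ==> h))) && ((!c) ==> (((!(open ==> (!c))) ==> (((!(open ==> (!c))) ==> (((!(open ==> (!c))) ==> ((open ==> (!c)) && (open ==> c))) && ((open ==> (!c)) ==> (open ==> c)))) && ((open ==> (!c)) ==> (open ==> c)))) && ((open ==> (!c)) ==> (open ==> c))))
Answer: WP = (c ==> (((!(open ==> (!(h <==> (!open))))) ==> (((!(open ==> (!(h <==> (!open))))) ==> (((!(open ==> (!(h <==> (!open))))) ==> ((open ==> (!(h <==> (!open)))) && h)) && ((open ==> (!(h <==> (!open)))) ==> h))) && ((open ==> (!(h <==> (!open)))) ==> h))) && ((open ==> (!(h <==> (!open)))) ==> h))) && ((!c) ==> (((!(open ==> (!c))) ==> (((!(open ==> (!c))) ==> (((!(open ==> (!c))) ==> ((open ==> (!c)) && (open ==> c))) && ((open ==> (!c)) ==> (open ==> c)))) && ((open ==> (!c)) ==> (open ==> c)))) && ((open ==> (!c)) ==> (open ==> c))))


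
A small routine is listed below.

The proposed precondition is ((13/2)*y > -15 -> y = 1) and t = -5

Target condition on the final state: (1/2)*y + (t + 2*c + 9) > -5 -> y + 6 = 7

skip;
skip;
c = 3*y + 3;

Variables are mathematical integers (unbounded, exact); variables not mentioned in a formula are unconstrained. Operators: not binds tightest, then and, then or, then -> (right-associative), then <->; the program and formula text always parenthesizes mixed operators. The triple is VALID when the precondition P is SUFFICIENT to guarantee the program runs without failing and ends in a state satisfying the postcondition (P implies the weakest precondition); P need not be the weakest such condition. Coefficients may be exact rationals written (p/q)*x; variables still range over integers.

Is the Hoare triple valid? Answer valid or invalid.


Working backward. After the program, the postcondition (1/2)*y + (t + 2*c + 9) > -5 -> y + 6 = 7 must hold; in canonical form it is 2*c + t + (1/2)*y > -14 -> y = 1.
Before c := 3*y + 3: t + (13/2)*y > -20 -> y = 1
Before skip: t + (13/2)*y > -20 -> y = 1
Before skip: t + (13/2)*y > -20 -> y = 1
The weakest precondition is t + (13/2)*y > -20 -> y = 1.
Check whether ((13/2)*y > -15 -> y = 1) and t = -5 implies it.
Every state satisfying the precondition satisfies the weakest precondition: the implication holds.
Answer: valid


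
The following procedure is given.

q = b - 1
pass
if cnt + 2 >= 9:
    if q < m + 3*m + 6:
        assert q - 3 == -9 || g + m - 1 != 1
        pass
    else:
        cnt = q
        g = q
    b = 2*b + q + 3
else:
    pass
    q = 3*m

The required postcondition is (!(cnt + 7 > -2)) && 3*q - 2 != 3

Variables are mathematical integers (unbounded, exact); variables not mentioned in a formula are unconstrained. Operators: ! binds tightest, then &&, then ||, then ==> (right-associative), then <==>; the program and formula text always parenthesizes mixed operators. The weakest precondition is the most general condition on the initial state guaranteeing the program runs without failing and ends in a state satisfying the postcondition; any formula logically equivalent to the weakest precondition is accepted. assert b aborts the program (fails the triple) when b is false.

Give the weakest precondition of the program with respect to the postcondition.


Working backward. After the program, the postcondition (!(cnt + 7 > -2)) && 3*q - 2 != 3 must hold; in canonical form it is (!(cnt > -9)) && 3*q != 5.
Then branch requires (q < 4*m + 6 ==> ((q == -6 || g + m != 2) && (!(cnt > -9)) && 3*q != 5)) && ((!(q < 4*m + 6)) ==> ((!(q > -9)) && 3*q != 5)); else branch requires (!(cnt > -9)) && 9*m != 5.
Before the if: (cnt >= 7 ==> ((q < 4*m + 6 ==> ((q == -6 || g + m != 2) && (!(cnt > -9)) && 3*q != 5)) && ((!(q < 4*m + 6)) ==> ((!(q > -9)) && 3*q != 5)))) && ((!(cnt >= 7)) ==> ((!(cnt > -9)) && 9*m != 5))
Before skip: (cnt >= 7 ==> ((q < 4*m + 6 ==> ((q == -6 || g + m != 2) && (!(cnt > -9)) && 3*q != 5)) && ((!(q < 4*m + 6)) ==> ((!(q > -9)) && 3*q != 5)))) && ((!(cnt >= 7)) ==> ((!(cnt > -9)) && 9*m != 5))
Before q := b - 1: (cnt >= 7 ==> ((b < 4*m + 7 ==> ((b == -5 || g + m != 2) && (!(cnt > -9)) && 3*b != 8)) && ((!(b < 4*m + 7)) ==> ((!(b > -8)) && 3*b != 8)))) && ((!(cnt >= 7)) ==> ((!(cnt > -9)) && 9*m != 5))
Answer: WP = (cnt >= 7 ==> ((b < 4*m + 7 ==> ((b == -5 || g + m != 2) && (!(cnt > -9)) && 3*b != 8)) && ((!(b < 4*m + 7)) ==> ((!(b > -8)) && 3*b != 8)))) && ((!(cnt >= 7)) ==> ((!(cnt > -9)) && 9*m != 5))


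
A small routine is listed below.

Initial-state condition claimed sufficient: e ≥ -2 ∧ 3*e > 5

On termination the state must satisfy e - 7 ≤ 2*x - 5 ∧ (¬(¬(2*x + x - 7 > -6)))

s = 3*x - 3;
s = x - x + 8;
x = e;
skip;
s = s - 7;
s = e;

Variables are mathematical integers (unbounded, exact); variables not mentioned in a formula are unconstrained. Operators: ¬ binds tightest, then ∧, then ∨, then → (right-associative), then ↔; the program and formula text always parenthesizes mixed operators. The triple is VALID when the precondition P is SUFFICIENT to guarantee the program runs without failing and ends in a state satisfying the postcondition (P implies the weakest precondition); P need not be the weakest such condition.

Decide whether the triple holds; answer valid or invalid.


Working backward. After the program, the postcondition e - 7 ≤ 2*x - 5 ∧ (¬(¬(2*x + x - 7 > -6))) must hold; in canonical form it is e ≤ 2*x + 2 ∧ 3*x > 1.
Before s := e: e ≤ 2*x + 2 ∧ 3*x > 1
Before s := s - 7: e ≤ 2*x + 2 ∧ 3*x > 1
Before skip: e ≤ 2*x + 2 ∧ 3*x > 1
Before x := e: e ≥ -2 ∧ 3*e > 1
Before s := x - x + 8: e ≥ -2 ∧ 3*e > 1
Before s := 3*x - 3: e ≥ -2 ∧ 3*e > 1
The weakest precondition is e ≥ -2 ∧ 3*e > 1.
Check whether e ≥ -2 ∧ 3*e > 5 implies it.
Every state satisfying the precondition satisfies the weakest precondition: the implication holds.
Answer: valid


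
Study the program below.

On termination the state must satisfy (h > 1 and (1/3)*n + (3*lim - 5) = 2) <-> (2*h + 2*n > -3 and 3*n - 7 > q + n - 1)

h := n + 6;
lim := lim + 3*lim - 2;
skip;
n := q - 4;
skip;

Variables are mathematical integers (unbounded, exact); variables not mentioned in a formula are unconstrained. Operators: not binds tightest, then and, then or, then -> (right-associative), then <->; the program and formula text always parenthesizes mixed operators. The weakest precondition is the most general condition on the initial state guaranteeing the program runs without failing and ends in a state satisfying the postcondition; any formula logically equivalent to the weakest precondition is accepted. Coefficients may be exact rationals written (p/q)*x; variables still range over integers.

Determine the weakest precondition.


Working backward. After the program, the postcondition (h > 1 and (1/3)*n + (3*lim - 5) = 2) <-> (2*h + 2*n > -3 and 3*n - 7 > q + n - 1) must hold; in canonical form it is (h > 1 and 3*lim + (1/3)*n = 7) <-> (2*h + 2*n > -3 and 2*n > q + 6).
Before skip: (h > 1 and 3*lim + (1/3)*n = 7) <-> (2*h + 2*n > -3 and 2*n > q + 6)
Before n := q - 4: (h > 1 and 3*lim + (1/3)*q = 25/3) <-> (2*h + 2*q > 5 and q > 14)
Before skip: (h > 1 and 3*lim + (1/3)*q = 25/3) <-> (2*h + 2*q > 5 and q > 14)
Before lim := lim + 3*lim - 2: (h > 1 and 12*lim + (1/3)*q = 43/3) <-> (2*h + 2*q > 5 and q > 14)
Before h := n + 6: (n > -5 and 12*lim + (1/3)*q = 43/3) <-> (2*n + 2*q > -7 and q > 14)
Answer: WP = (n > -5 and 12*lim + (1/3)*q = 43/3) <-> (2*n + 2*q > -7 and q > 14)


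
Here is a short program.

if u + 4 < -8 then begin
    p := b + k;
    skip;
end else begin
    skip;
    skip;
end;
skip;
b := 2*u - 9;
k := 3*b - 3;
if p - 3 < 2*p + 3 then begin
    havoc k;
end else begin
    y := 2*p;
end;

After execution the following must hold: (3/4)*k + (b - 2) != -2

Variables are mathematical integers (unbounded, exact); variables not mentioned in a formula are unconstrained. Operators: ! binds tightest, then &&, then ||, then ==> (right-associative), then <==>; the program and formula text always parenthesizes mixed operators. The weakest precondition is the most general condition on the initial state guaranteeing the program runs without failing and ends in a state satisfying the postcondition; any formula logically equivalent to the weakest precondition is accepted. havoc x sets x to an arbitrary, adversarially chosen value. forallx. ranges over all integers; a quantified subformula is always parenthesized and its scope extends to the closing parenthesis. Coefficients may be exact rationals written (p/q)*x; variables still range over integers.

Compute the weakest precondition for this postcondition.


Working backward. After the program, the postcondition (3/4)*k + (b - 2) != -2 must hold; in canonical form it is b + (3/4)*k != 0.
Then branch requires forall k_1. b + (3/4)*k_1 != 0; else branch requires b + (3/4)*k != 0.
Before the if: (p > -6 ==> (forall k_1. b + (3/4)*k_1 != 0)) && ((!(p > -6)) ==> b + (3/4)*k != 0)
Before k := 3*b - 3: (p > -6 ==> (forall k_1. b + (3/4)*k_1 != 0)) && ((!(p > -6)) ==> (13/4)*b != 9/4)
Before b := 2*u - 9: (p > -6 ==> (forall k_1. (3/4)*k_1 + 2*u != 9)) && ((!(p > -6)) ==> (13/2)*u != 63/2)
Before skip: (p > -6 ==> (forall k_1. (3/4)*k_1 + 2*u != 9)) && ((!(p > -6)) ==> (13/2)*u != 63/2)
Then branch requires (b + k > -6 ==> (forall k_1. (3/4)*k_1 + 2*u != 9)) && ((!(b + k > -6)) ==> (13/2)*u != 63/2); else branch requires (p > -6 ==> (forall k_1. (3/4)*k_1 + 2*u != 9)) && ((!(p > -6)) ==> (13/2)*u != 63/2).
Before the if: (u < -12 ==> ((b + k > -6 ==> (forall k_1. (3/4)*k_1 + 2*u != 9)) && ((!(b + k > -6)) ==> (13/2)*u != 63/2))) && ((!(u < -12)) ==> ((p > -6 ==> (forall k_1. (3/4)*k_1 + 2*u != 9)) && ((!(p > -6)) ==> (13/2)*u != 63/2)))
Answer: WP = (u < -12 ==> ((b + k > -6 ==> (forall k_1. (3/4)*k_1 + 2*u != 9)) && ((!(b + k > -6)) ==> (13/2)*u != 63/2))) && ((!(u < -12)) ==> ((p > -6 ==> (forall k_1. (3/4)*k_1 + 2*u != 9)) && ((!(p > -6)) ==> (13/2)*u != 63/2)))


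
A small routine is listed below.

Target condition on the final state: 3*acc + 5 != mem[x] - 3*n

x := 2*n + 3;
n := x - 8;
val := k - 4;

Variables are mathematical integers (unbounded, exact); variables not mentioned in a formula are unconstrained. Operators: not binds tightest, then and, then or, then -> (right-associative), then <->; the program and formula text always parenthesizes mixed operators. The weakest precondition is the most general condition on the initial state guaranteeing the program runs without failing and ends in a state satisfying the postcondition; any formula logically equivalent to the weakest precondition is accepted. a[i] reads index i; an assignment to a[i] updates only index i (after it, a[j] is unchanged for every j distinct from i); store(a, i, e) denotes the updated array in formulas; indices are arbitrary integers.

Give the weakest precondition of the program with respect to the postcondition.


Working backward. After the program, the postcondition 3*acc + 5 != mem[x] - 3*n must hold; in canonical form it is 3*acc + 3*n != mem[x] - 5.
Before val := k - 4: 3*acc + 3*n != mem[x] - 5
Before n := x - 8: 3*acc + 3*x != mem[x] + 19
Before x := 2*n + 3: 3*acc + 6*n != mem[2*n + 3] + 10
Answer: WP = 3*acc + 6*n != mem[2*n + 3] + 10


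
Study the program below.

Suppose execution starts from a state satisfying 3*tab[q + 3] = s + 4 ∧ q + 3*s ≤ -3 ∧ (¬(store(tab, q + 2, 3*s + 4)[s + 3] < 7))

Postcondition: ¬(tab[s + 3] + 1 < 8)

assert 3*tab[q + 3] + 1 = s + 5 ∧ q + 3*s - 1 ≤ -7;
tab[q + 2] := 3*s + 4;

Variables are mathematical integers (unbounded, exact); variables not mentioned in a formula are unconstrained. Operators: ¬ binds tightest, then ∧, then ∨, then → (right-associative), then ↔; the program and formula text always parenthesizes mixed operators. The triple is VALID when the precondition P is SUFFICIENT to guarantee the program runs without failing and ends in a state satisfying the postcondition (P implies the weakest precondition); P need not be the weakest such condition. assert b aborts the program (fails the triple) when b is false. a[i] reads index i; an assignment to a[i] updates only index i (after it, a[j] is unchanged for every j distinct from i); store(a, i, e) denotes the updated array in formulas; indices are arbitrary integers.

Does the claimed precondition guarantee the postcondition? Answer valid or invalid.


Working backward. After the program, the postcondition ¬(tab[s + 3] + 1 < 8) must hold; in canonical form it is ¬(tab[s + 3] < 7).
Before tab[q + 2] := 3*s + 4: ¬(store(tab, q + 2, 3*s + 4)[s + 3] < 7)
Before assert 3*tab[q + 3] + 1 = s + 5 ∧ q + 3*s - 1 ≤ -7: 3*tab[q + 3] = s + 4 ∧ q + 3*s ≤ -6 ∧ (¬(store(tab, q + 2, 3*s + 4)[s + 3] < 7))
The weakest precondition is 3*tab[q + 3] = s + 4 ∧ q + 3*s ≤ -6 ∧ (¬(store(tab, q + 2, 3*s + 4)[s + 3] < 7)).
Check whether 3*tab[q + 3] = s + 4 ∧ q + 3*s ≤ -3 ∧ (¬(store(tab, q + 2, 3*s + 4)[s + 3] < 7)) implies it.
Countermodel: at the initial state q = -139690, s = 46562, tab = {[-139688] = 4, [-139687] = 15522, [46565] = 7, elsewhere 4}, the precondition holds but the weakest precondition fails.
Answer: invalid


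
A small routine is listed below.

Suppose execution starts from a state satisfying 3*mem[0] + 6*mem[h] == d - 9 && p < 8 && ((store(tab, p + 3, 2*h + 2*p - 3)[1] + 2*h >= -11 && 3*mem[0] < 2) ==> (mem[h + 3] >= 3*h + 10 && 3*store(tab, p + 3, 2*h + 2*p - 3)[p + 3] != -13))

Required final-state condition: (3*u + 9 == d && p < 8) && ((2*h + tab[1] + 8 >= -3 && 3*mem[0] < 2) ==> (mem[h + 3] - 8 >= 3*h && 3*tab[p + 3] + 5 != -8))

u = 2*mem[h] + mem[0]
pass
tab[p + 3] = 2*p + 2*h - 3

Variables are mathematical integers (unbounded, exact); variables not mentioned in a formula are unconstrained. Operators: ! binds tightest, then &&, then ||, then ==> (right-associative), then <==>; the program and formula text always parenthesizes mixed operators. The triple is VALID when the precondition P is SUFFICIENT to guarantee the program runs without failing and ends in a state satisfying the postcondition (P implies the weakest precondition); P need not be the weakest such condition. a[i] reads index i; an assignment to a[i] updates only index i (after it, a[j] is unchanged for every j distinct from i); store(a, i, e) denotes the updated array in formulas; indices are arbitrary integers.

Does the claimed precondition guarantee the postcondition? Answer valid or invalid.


Working backward. After the program, the postcondition (3*u + 9 == d && p < 8) && ((2*h + tab[1] + 8 >= -3 && 3*mem[0] < 2) ==> (mem[h + 3] - 8 >= 3*h && 3*tab[p + 3] + 5 != -8)) must hold; in canonical form it is 3*u == d - 9 && p < 8 && ((tab[1] + 2*h >= -11 && 3*mem[0] < 2) ==> (mem[h + 3] >= 3*h + 8 && 3*tab[p + 3] != -13)).
Before tab[p + 3] := 2*p + 2*h - 3: 3*u == d - 9 && p < 8 && ((store(tab, p + 3, 2*h + 2*p - 3)[1] + 2*h >= -11 && 3*mem[0] < 2) ==> (mem[h + 3] >= 3*h + 8 && 3*store(tab, p + 3, 2*h + 2*p - 3)[p + 3] != -13))
Before skip: 3*u == d - 9 && p < 8 && ((store(tab, p + 3, 2*h + 2*p - 3)[1] + 2*h >= -11 && 3*mem[0] < 2) ==> (mem[h + 3] >= 3*h + 8 && 3*store(tab, p + 3, 2*h + 2*p - 3)[p + 3] != -13))
Before u := 2*mem[h] + mem[0]: 3*mem[0] + 6*mem[h] == d - 9 && p < 8 && ((store(tab, p + 3, 2*h + 2*p - 3)[1] + 2*h >= -11 && 3*mem[0] < 2) ==> (mem[h + 3] >= 3*h + 8 && 3*store(tab, p + 3, 2*h + 2*p - 3)[p + 3] != -13))
The weakest precondition is 3*mem[0] + 6*mem[h] == d - 9 && p < 8 && ((store(tab, p + 3, 2*h + 2*p - 3)[1] + 2*h >= -11 && 3*mem[0] < 2) ==> (mem[h + 3] >= 3*h + 8 && 3*store(tab, p + 3, 2*h + 2*p - 3)[p + 3] != -13)).
Check whether 3*mem[0] + 6*mem[h] == d - 9 && p < 8 && ((store(tab, p + 3, 2*h + 2*p - 3)[1] + 2*h >= -11 && 3*mem[0] < 2) ==> (mem[h + 3] >= 3*h + 10 && 3*store(tab, p + 3, 2*h + 2*p - 3)[p + 3] != -13)) implies it.
Every state satisfying the precondition satisfies the weakest precondition: the implication holds.
Answer: valid


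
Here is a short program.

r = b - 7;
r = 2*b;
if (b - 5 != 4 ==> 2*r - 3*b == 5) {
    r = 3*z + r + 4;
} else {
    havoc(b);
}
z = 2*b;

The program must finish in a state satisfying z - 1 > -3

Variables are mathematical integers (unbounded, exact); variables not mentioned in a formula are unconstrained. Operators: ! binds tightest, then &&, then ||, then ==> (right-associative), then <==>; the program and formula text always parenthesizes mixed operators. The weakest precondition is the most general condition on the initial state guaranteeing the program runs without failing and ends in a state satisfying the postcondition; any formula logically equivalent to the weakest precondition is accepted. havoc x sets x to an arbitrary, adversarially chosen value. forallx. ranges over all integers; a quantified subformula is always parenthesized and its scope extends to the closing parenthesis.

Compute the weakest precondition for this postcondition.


Working backward. After the program, the postcondition z - 1 > -3 must hold; in canonical form it is z > -2.
Before z := 2*b: 2*b > -2
Then branch requires 2*b > -2; else branch requires forall b_1. 2*b_1 > -2.
Before the if: ((b != 9 ==> 2*r == 3*b + 5) ==> 2*b > -2) && ((!(b != 9 ==> 2*r == 3*b + 5)) ==> (forall b_1. 2*b_1 > -2))
Before r := 2*b: ((b != 9 ==> b == 5) ==> 2*b > -2) && ((!(b != 9 ==> b == 5)) ==> (forall b_1. 2*b_1 > -2))
Before r := b - 7: ((b != 9 ==> b == 5) ==> 2*b > -2) && ((!(b != 9 ==> b == 5)) ==> (forall b_1. 2*b_1 > -2))
Answer: WP = ((b != 9 ==> b == 5) ==> 2*b > -2) && ((!(b != 9 ==> b == 5)) ==> (forall b_1. 2*b_1 > -2))


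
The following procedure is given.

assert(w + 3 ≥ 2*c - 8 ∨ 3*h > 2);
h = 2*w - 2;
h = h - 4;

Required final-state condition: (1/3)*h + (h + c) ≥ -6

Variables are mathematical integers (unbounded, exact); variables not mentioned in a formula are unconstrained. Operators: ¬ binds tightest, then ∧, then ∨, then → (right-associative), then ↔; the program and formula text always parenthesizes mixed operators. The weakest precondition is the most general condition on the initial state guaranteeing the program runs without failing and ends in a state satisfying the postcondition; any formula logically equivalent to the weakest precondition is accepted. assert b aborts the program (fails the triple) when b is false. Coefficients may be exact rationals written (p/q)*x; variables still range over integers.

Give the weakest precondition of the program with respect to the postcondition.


Working backward. After the program, the postcondition (1/3)*h + (h + c) ≥ -6 must hold; in canonical form it is c + (4/3)*h ≥ -6.
Before h := h - 4: c + (4/3)*h ≥ -2/3
Before h := 2*w - 2: c + (8/3)*w ≥ 2
Before assert w + 3 ≥ 2*c - 8 ∨ 3*h > 2: (w ≥ 2*c - 11 ∨ 3*h > 2) ∧ c + (8/3)*w ≥ 2
Answer: WP = (w ≥ 2*c - 11 ∨ 3*h > 2) ∧ c + (8/3)*w ≥ 2


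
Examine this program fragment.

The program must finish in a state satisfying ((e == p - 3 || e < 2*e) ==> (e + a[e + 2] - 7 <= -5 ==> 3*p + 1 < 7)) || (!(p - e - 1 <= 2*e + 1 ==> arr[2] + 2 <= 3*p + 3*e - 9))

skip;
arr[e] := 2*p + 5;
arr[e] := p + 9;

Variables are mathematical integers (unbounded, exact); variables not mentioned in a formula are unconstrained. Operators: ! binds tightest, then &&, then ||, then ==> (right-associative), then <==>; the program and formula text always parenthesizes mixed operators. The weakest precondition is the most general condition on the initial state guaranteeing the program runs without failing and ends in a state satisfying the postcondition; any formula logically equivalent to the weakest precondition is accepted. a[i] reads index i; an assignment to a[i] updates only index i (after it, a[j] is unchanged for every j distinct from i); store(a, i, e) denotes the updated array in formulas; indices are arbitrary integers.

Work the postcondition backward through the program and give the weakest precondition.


Working backward. After the program, the postcondition ((e == p - 3 || e < 2*e) ==> (e + a[e + 2] - 7 <= -5 ==> 3*p + 1 < 7)) || (!(p - e - 1 <= 2*e + 1 ==> arr[2] + 2 <= 3*p + 3*e - 9)) must hold; in canonical form it is ((e == p - 3 || e > 0) ==> (a[e + 2] + e <= 2 ==> 3*p < 6)) || (!(p <= 3*e + 2 ==> arr[2] <= 3*e + 3*p - 11)).
Before arr[e] := p + 9: ((e == p - 3 || e > 0) ==> (a[e + 2] + e <= 2 ==> 3*p < 6)) || (!(p <= 3*e + 2 ==> store(arr, e, p + 9)[2] <= 3*e + 3*p - 11))
Before arr[e] := 2*p + 5: ((e == p - 3 || e > 0) ==> (a[e + 2] + e <= 2 ==> 3*p < 6)) || (!(p <= 3*e + 2 ==> store(store(arr, e, 2*p + 5), e, p + 9)[2] <= 3*e + 3*p - 11))
Before skip: ((e == p - 3 || e > 0) ==> (a[e + 2] + e <= 2 ==> 3*p < 6)) || (!(p <= 3*e + 2 ==> store(store(arr, e, 2*p + 5), e, p + 9)[2] <= 3*e + 3*p - 11))
Answer: WP = ((e == p - 3 || e > 0) ==> (a[e + 2] + e <= 2 ==> 3*p < 6)) || (!(p <= 3*e + 2 ==> store(store(arr, e, 2*p + 5), e, p + 9)[2] <= 3*e + 3*p - 11))


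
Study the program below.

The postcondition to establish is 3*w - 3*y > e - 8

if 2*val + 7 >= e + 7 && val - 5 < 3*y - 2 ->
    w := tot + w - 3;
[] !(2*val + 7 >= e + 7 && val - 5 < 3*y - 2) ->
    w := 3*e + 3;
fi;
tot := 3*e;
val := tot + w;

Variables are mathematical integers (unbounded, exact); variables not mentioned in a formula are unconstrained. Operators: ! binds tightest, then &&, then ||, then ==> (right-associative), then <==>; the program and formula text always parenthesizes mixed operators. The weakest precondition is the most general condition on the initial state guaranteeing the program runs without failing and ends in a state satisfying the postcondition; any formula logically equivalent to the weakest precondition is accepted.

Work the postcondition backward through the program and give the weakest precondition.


Working backward. After the program, the postcondition 3*w - 3*y > e - 8 must hold; in canonical form it is 3*w > e + 3*y - 8.
Before val := tot + w: 3*w > e + 3*y - 8
Before tot := 3*e: 3*w > e + 3*y - 8
Then branch requires 3*tot + 3*w > e + 3*y + 1; else branch requires 8*e > 3*y - 17.
Before the if: ((2*val >= e && val < 3*y + 3) ==> 3*tot + 3*w > e + 3*y + 1) && ((!(2*val >= e && val < 3*y + 3)) ==> 8*e > 3*y - 17)
Answer: WP = ((2*val >= e && val < 3*y + 3) ==> 3*tot + 3*w > e + 3*y + 1) && ((!(2*val >= e && val < 3*y + 3)) ==> 8*e > 3*y - 17)


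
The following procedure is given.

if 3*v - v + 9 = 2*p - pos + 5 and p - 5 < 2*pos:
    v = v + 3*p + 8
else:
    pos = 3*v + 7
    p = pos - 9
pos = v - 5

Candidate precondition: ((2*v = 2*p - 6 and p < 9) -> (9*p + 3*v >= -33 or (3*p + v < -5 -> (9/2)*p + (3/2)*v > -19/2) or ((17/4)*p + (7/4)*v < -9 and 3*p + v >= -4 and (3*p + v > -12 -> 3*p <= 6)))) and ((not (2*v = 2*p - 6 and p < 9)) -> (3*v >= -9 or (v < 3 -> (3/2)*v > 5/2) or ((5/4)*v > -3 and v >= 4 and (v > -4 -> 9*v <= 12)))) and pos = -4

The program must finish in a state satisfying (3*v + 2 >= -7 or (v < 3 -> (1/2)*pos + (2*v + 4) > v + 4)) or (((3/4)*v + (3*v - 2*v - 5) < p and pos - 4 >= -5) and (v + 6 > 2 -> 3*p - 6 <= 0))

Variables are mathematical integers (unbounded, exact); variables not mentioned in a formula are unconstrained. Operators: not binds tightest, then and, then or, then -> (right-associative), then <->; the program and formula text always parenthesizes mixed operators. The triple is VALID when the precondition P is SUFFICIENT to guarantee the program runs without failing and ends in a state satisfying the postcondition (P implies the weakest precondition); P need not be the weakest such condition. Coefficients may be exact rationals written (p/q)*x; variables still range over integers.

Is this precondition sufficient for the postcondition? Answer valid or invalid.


Working backward. After the program, the postcondition (3*v + 2 >= -7 or (v < 3 -> (1/2)*pos + (2*v + 4) > v + 4)) or (((3/4)*v + (3*v - 2*v - 5) < p and pos - 4 >= -5) and (v + 6 > 2 -> 3*p - 6 <= 0)) must hold; in canonical form it is 3*v >= -9 or (v < 3 -> (1/2)*pos + v > 0) or ((7/4)*v < p + 5 and pos >= -1 and (v > -4 -> 3*p <= 6)).
Before pos := v - 5: 3*v >= -9 or (v < 3 -> (3/2)*v > 5/2) or ((7/4)*v < p + 5 and v >= 4 and (v > -4 -> 3*p <= 6))
Then branch requires 9*p + 3*v >= -33 or (3*p + v < -5 -> (9/2)*p + (3/2)*v > -19/2) or ((17/4)*p + (7/4)*v < -9 and 3*p + v >= -4 and (3*p + v > -12 -> 3*p <= 6)); else branch requires 3*v >= -9 or (v < 3 -> (3/2)*v > 5/2) or ((5/4)*v > -3 and v >= 4 and (v > -4 -> 9*v <= 12)).
Before the if: ((pos + 2*v = 2*p - 4 and p < 2*pos + 5) -> (9*p + 3*v >= -33 or (3*p + v < -5 -> (9/2)*p + (3/2)*v > -19/2) or ((17/4)*p + (7/4)*v < -9 and 3*p + v >= -4 and (3*p + v > -12 -> 3*p <= 6)))) and ((not (pos + 2*v = 2*p - 4 and p < 2*pos + 5)) -> (3*v >= -9 or (v < 3 -> (3/2)*v > 5/2) or ((5/4)*v > -3 and v >= 4 and (v > -4 -> 9*v <= 12))))
The weakest precondition is ((pos + 2*v = 2*p - 4 and p < 2*pos + 5) -> (9*p + 3*v >= -33 or (3*p + v < -5 -> (9/2)*p + (3/2)*v > -19/2) or ((17/4)*p + (7/4)*v < -9 and 3*p + v >= -4 and (3*p + v > -12 -> 3*p <= 6)))) and ((not (pos + 2*v = 2*p - 4 and p < 2*pos + 5)) -> (3*v >= -9 or (v < 3 -> (3/2)*v > 5/2) or ((5/4)*v > -3 and v >= 4 and (v > -4 -> 9*v <= 12)))).
Check whether ((2*v = 2*p - 6 and p < 9) -> (9*p + 3*v >= -33 or (3*p + v < -5 -> (9/2)*p + (3/2)*v > -19/2) or ((17/4)*p + (7/4)*v < -9 and 3*p + v >= -4 and (3*p + v > -12 -> 3*p <= 6)))) and ((not (2*v = 2*p - 6 and p < 9)) -> (3*v >= -9 or (v < 3 -> (3/2)*v > 5/2) or ((5/4)*v > -3 and v >= 4 and (v > -4 -> 9*v <= 12)))) and pos = -4 implies it.
Countermodel: at the initial state p = -2, pos = -4, v = -5, the precondition holds but the weakest precondition fails.
Answer: invalid
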